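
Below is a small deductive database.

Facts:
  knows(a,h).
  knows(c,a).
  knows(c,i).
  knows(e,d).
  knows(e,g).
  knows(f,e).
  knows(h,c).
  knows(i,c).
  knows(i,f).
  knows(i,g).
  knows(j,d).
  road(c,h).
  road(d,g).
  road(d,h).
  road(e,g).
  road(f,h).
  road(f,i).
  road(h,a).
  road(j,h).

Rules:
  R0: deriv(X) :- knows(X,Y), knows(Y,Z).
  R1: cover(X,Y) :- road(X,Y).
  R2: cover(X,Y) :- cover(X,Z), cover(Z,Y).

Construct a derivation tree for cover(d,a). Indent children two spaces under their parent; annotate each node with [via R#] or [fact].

round 1: derive cover(c,h) via R1 from road(c,h)
round 1: derive cover(d,g) via R1 from road(d,g)
round 1: derive cover(d,h) via R1 from road(d,h)
round 1: derive cover(e,g) via R1 from road(e,g)
round 1: derive cover(f,h) via R1 from road(f,h)
round 1: derive cover(f,i) via R1 from road(f,i)
round 1: derive cover(h,a) via R1 from road(h,a)
round 1: derive cover(j,h) via R1 from road(j,h)
round 2: derive cover(c,a) via R2 from cover(c,h), cover(h,a)
round 2: derive cover(d,a) via R2 from cover(d,h), cover(h,a)
round 2: derive cover(f,a) via R2 from cover(f,h), cover(h,a)
round 2: derive cover(j,a) via R2 from cover(j,h), cover(h,a)

cover(d,a)  [via R2]
  cover(d,h)  [via R1]
    road(d,h)  [fact]
  cover(h,a)  [via R1]
    road(h,a)  [fact]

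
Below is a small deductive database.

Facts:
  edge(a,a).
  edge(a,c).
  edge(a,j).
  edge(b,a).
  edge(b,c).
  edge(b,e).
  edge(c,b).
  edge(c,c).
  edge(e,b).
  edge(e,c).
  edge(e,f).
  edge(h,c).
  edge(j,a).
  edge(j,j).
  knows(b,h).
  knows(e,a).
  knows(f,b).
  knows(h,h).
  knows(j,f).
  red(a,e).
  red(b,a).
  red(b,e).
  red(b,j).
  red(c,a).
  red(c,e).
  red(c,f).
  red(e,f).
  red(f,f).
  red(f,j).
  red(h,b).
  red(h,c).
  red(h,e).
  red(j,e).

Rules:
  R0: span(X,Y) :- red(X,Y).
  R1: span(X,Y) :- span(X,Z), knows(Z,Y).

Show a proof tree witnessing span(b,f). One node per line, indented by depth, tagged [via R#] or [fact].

round 1: derive span(a,e) via R0 from red(a,e)
round 1: derive span(b,a) via R0 from red(b,a)
round 1: derive span(b,e) via R0 from red(b,e)
round 1: derive span(b,j) via R0 from red(b,j)
round 1: derive span(c,a) via R0 from red(c,a)
round 1: derive span(c,e) via R0 from red(c,e)
round 1: derive span(c,f) via R0 from red(c,f)
round 1: derive span(e,f) via R0 from red(e,f)
round 1: derive span(f,f) via R0 from red(f,f)
round 1: derive span(f,j) via R0 from red(f,j)
round 1: derive span(h,b) via R0 from red(h,b)
round 1: derive span(h,c) via R0 from red(h,c)
round 1: derive span(h,e) via R0 from red(h,e)
round 1: derive span(j,e) via R0 from red(j,e)
round 2: derive span(a,a) via R1 from span(a,e), knows(e,a)
round 2: derive span(b,f) via R1 from span(b,j), knows(j,f)
round 2: derive span(c,b) via R1 from span(c,f), knows(f,b)
round 2: derive span(e,b) via R1 from span(e,f), knows(f,b)
round 2: derive span(f,b) via R1 from span(f,f), knows(f,b)
round 2: derive span(h,a) via R1 from span(h,e), knows(e,a)
round 2: derive span(h,h) via R1 from span(h,b), knows(b,h)
round 2: derive span(j,a) via R1 from span(j,e), knows(e,a)
round 3: derive span(b,b) via R1 from span(b,f), knows(f,b)
round 3: derive span(c,h) via R1 from span(c,b), knows(b,h)
round 3: derive span(e,h) via R1 from span(e,b), knows(b,h)
round 3: derive span(f,h) via R1 from span(f,b), knows(b,h)
round 4: derive span(b,h) via R1 from span(b,b), knows(b,h)

span(b,f)  [via R1]
  span(b,j)  [via R0]
    red(b,j)  [fact]
  knows(j,f)  [fact]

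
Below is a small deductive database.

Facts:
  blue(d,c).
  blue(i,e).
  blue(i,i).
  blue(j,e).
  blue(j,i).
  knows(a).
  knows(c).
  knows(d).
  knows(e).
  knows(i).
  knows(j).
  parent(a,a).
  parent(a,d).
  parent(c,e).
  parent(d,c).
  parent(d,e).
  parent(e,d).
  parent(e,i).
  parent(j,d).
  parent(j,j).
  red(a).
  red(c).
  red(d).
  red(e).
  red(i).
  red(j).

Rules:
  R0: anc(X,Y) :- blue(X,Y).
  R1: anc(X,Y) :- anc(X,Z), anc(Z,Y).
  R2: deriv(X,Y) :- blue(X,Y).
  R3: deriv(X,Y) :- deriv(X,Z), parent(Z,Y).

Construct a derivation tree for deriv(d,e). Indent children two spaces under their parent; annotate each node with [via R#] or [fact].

round 1: derive deriv(d,c) via R2 from blue(d,c)
round 1: derive deriv(i,e) via R2 from blue(i,e)
round 1: derive deriv(i,i) via R2 from blue(i,i)
round 1: derive deriv(j,e) via R2 from blue(j,e)
round 1: derive deriv(j,i) via R2 from blue(j,i)
round 2: derive deriv(d,e) via R3 from deriv(d,c), parent(c,e)
round 2: derive deriv(i,d) via R3 from deriv(i,e), parent(e,d)
round 2: derive deriv(j,d) via R3 from deriv(j,e), parent(e,d)
round 3: derive deriv(d,d) via R3 from deriv(d,e), parent(e,d)
round 3: derive deriv(d,i) via R3 from deriv(d,e), parent(e,i)
round 3: derive deriv(i,c) via R3 from deriv(i,d), parent(d,c)
round 3: derive deriv(j,c) via R3 from deriv(j,d), parent(d,c)

deriv(d,e)  [via R3]
  deriv(d,c)  [via R2]
    blue(d,c)  [fact]
  parent(c,e)  [fact]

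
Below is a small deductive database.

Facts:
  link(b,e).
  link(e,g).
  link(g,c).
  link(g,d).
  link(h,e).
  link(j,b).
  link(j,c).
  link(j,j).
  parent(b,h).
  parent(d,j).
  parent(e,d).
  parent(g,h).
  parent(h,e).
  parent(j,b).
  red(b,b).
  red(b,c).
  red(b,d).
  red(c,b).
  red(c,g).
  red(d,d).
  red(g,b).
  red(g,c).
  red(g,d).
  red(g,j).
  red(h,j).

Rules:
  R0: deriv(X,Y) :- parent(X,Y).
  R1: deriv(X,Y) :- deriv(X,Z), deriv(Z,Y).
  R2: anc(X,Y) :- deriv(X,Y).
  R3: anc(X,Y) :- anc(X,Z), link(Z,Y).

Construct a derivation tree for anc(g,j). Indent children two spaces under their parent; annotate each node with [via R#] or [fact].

anc(g,j)  [via R2]
  deriv(g,j)  [via R1]
    deriv(g,e)  [via R1]
      deriv(g,h)  [via R0]
        parent(g,h)  [fact]
      deriv(h,e)  [via R0]
        parent(h,e)  [fact]
    deriv(e,j)  [via R1]
      deriv(e,d)  [via R0]
        parent(e,d)  [fact]
      deriv(d,j)  [via R0]
        parent(d,j)  [fact]

round 1: derive deriv(b,h) via R0 from parent(b,h)
round 1: derive deriv(d,j) via R0 from parent(d,j)
round 1: derive deriv(e,d) via R0 from parent(e,d)
round 1: derive deriv(g,h) via R0 from parent(g,h)
round 1: derive deriv(h,e) via R0 from parent(h,e)
round 1: derive deriv(j,b) via R0 from parent(j,b)
round 2: derive deriv(b,e) via R1 from deriv(b,h), deriv(h,e)
round 2: derive deriv(d,b) via R1 from deriv(d,j), deriv(j,b)
round 2: derive deriv(e,j) via R1 from deriv(e,d), deriv(d,j)
round 2: derive deriv(g,e) via R1 from deriv(g,h), deriv(h,e)
round 2: derive deriv(h,d) via R1 from deriv(h,e), deriv(e,d)
round 2: derive deriv(j,h) via R1 from deriv(j,b), deriv(b,h)
round 2: derive anc(b,h) via R2 from deriv(b,h)
round 2: derive anc(d,j) via R2 from deriv(d,j)
round 2: derive anc(e,d) via R2 from deriv(e,d)
round 2: derive anc(g,h) via R2 from deriv(g,h)
round 2: derive anc(h,e) via R2 from deriv(h,e)
round 2: derive anc(j,b) via R2 from deriv(j,b)
round 3: derive deriv(b,d) via R1 from deriv(b,e), deriv(e,d)
round 3: derive deriv(b,j) via R1 from deriv(b,e), deriv(e,j)
round 3: derive deriv(d,e) via R1 from deriv(d,b), deriv(b,e)
round 3: derive deriv(d,h) via R1 from deriv(d,b), deriv(b,h)
round 3: derive deriv(e,b) via R1 from deriv(e,d), deriv(d,b)
round 3: derive deriv(e,h) via R1 from deriv(e,j), deriv(j,h)
round 3: derive deriv(g,d) via R1 from deriv(g,e), deriv(e,d)
round 3: derive deriv(g,j) via R1 from deriv(g,e), deriv(e,j)
round 3: derive deriv(h,b) via R1 from deriv(h,d), deriv(d,b)
round 3: derive deriv(h,j) via R1 from deriv(h,d), deriv(d,j)
round 3: derive deriv(j,d) via R1 from deriv(j,h), deriv(h,d)
round 3: derive deriv(j,e) via R1 from deriv(j,b), deriv(b,e)
round 3: derive anc(b,e) via R2 from deriv(b,e)
round 3: derive anc(d,b) via R2 from deriv(d,b)
round 3: derive anc(e,j) via R2 from deriv(e,j)
round 3: derive anc(g,e) via R2 from deriv(g,e)
round 3: derive anc(h,d) via R2 from deriv(h,d)
round 3: derive anc(j,h) via R2 from deriv(j,h)
round 3: derive anc(d,c) via R3 from anc(d,j), link(j,c)
round 3: derive anc(h,g) via R3 from anc(h,e), link(e,g)
round 3: derive anc(j,e) via R3 from anc(j,b), link(b,e)
round 4: derive deriv(b,b) via R1 from deriv(b,d), deriv(d,b)
round 4: derive deriv(d,d) via R1 from deriv(d,b), deriv(b,d)
round 4: derive deriv(e,e) via R1 from deriv(e,b), deriv(b,e)
round 4: derive deriv(g,b) via R1 from deriv(g,d), deriv(d,b)
round 4: derive deriv(h,h) via R1 from deriv(h,b), deriv(b,h)
round 4: derive deriv(j,j) via R1 from deriv(j,b), deriv(b,j)
round 4: derive anc(b,d) via R2 from deriv(b,d)
round 4: derive anc(b,j) via R2 from deriv(b,j)
round 4: derive anc(d,e) via R2 from deriv(d,e)
round 4: derive anc(d,h) via R2 from deriv(d,h)
round 4: derive anc(e,b) via R2 from deriv(e,b)
round 4: derive anc(e,h) via R2 from deriv(e,h)
round 4: derive anc(g,d) via R2 from deriv(g,d)
round 4: derive anc(g,j) via R2 from deriv(g,j)
round 4: derive anc(h,b) via R2 from deriv(h,b)
round 4: derive anc(h,j) via R2 from deriv(h,j)
round 4: derive anc(j,d) via R2 from deriv(j,d)
round 4: derive anc(b,g) via R3 from anc(b,e), link(e,g)
round 4: derive anc(e,c) via R3 from anc(e,j), link(j,c)
round 4: derive anc(g,g) via R3 from anc(g,e), link(e,g)
round 4: derive anc(h,c) via R3 from anc(h,g), link(g,c)
round 4: derive anc(j,g) via R3 from anc(j,e), link(e,g)
round 5: derive anc(b,b) via R2 from deriv(b,b)
round 5: derive anc(d,d) via R2 from deriv(d,d)
round 5: derive anc(e,e) via R2 from deriv(e,e)
round 5: derive anc(g,b) via R2 from deriv(g,b)
round 5: derive anc(h,h) via R2 from deriv(h,h)
round 5: derive anc(j,j) via R2 from deriv(j,j)
round 5: derive anc(b,c) via R3 from anc(b,g), link(g,c)
round 5: derive anc(d,g) via R3 from anc(d,e), link(e,g)
round 5: derive anc(g,c) via R3 from anc(g,g), link(g,c)
round 5: derive anc(j,c) via R3 from anc(j,g), link(g,c)
round 6: derive anc(e,g) via R3 from anc(e,e), link(e,g)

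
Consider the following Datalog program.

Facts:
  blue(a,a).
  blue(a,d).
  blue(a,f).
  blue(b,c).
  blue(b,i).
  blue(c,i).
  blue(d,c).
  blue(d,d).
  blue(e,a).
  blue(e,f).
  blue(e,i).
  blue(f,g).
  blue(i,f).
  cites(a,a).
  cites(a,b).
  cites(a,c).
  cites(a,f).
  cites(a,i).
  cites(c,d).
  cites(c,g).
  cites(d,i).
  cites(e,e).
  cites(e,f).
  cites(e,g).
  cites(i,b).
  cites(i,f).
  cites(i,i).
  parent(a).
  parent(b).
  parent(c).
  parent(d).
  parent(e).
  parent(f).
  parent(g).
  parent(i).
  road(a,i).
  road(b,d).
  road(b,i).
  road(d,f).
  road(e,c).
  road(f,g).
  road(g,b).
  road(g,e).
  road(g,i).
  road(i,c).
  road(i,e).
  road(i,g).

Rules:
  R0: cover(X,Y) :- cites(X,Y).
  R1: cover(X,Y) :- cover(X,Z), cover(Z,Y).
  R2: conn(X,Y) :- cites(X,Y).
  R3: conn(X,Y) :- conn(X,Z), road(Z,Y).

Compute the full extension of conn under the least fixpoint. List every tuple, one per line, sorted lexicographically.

round 1: derive conn(a,a) via R2 from cites(a,a)
round 1: derive conn(a,b) via R2 from cites(a,b)
round 1: derive conn(a,c) via R2 from cites(a,c)
round 1: derive conn(a,f) via R2 from cites(a,f)
round 1: derive conn(a,i) via R2 from cites(a,i)
round 1: derive conn(c,d) via R2 from cites(c,d)
round 1: derive conn(c,g) via R2 from cites(c,g)
round 1: derive conn(d,i) via R2 from cites(d,i)
round 1: derive conn(e,e) via R2 from cites(e,e)
round 1: derive conn(e,f) via R2 from cites(e,f)
round 1: derive conn(e,g) via R2 from cites(e,g)
round 1: derive conn(i,b) via R2 from cites(i,b)
round 1: derive conn(i,f) via R2 from cites(i,f)
round 1: derive conn(i,i) via R2 from cites(i,i)
round 2: derive conn(a,d) via R3 from conn(a,b), road(b,d)
round 2: derive conn(a,e) via R3 from conn(a,i), road(i,e)
round 2: derive conn(a,g) via R3 from conn(a,f), road(f,g)
round 2: derive conn(c,b) via R3 from conn(c,g), road(g,b)
round 2: derive conn(c,e) via R3 from conn(c,g), road(g,e)
round 2: derive conn(c,f) via R3 from conn(c,d), road(d,f)
round 2: derive conn(c,i) via R3 from conn(c,g), road(g,i)
round 2: derive conn(d,c) via R3 from conn(d,i), road(i,c)
round 2: derive conn(d,e) via R3 from conn(d,i), road(i,e)
round 2: derive conn(d,g) via R3 from conn(d,i), road(i,g)
round 2: derive conn(e,b) via R3 from conn(e,g), road(g,b)
round 2: derive conn(e,c) via R3 from conn(e,e), road(e,c)
round 2: derive conn(e,i) via R3 from conn(e,g), road(g,i)
round 2: derive conn(i,c) via R3 from conn(i,i), road(i,c)
round 2: derive conn(i,d) via R3 from conn(i,b), road(b,d)
round 2: derive conn(i,e) via R3 from conn(i,i), road(i,e)
round 2: derive conn(i,g) via R3 from conn(i,f), road(f,g)
round 3: derive conn(c,c) via R3 from conn(c,e), road(e,c)
round 3: derive conn(d,b) via R3 from conn(d,g), road(g,b)
round 3: derive conn(e,d) via R3 from conn(e,b), road(b,d)
round 4: derive conn(d,d) via R3 from conn(d,b), road(b,d)
round 5: derive conn(d,f) via R3 from conn(d,d), road(d,f)

conn(a,a)
conn(a,b)
conn(a,c)
conn(a,d)
conn(a,e)
conn(a,f)
conn(a,g)
conn(a,i)
conn(c,b)
conn(c,c)
conn(c,d)
conn(c,e)
conn(c,f)
conn(c,g)
conn(c,i)
conn(d,b)
conn(d,c)
conn(d,d)
conn(d,e)
conn(d,f)
conn(d,g)
conn(d,i)
conn(e,b)
conn(e,c)
conn(e,d)
conn(e,e)
conn(e,f)
conn(e,g)
conn(e,i)
conn(i,b)
conn(i,c)
conn(i,d)
conn(i,e)
conn(i,f)
conn(i,g)
conn(i,i)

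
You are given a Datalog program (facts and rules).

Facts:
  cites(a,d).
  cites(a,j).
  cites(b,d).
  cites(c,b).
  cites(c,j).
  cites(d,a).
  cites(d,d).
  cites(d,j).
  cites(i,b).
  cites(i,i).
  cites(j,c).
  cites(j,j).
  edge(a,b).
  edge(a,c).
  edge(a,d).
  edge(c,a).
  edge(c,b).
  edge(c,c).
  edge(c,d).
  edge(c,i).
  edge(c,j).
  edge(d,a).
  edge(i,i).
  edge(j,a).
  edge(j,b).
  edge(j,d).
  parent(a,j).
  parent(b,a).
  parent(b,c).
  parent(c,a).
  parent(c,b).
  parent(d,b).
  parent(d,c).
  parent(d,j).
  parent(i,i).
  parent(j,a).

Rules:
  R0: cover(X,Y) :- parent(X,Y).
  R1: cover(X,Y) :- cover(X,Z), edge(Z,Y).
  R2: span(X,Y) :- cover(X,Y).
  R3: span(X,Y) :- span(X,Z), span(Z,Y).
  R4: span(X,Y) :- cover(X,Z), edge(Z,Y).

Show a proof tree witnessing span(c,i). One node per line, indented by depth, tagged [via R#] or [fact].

round 1: derive cover(a,j) via R0 from parent(a,j)
round 1: derive cover(b,a) via R0 from parent(b,a)
round 1: derive cover(b,c) via R0 from parent(b,c)
round 1: derive cover(c,a) via R0 from parent(c,a)
round 1: derive cover(c,b) via R0 from parent(c,b)
round 1: derive cover(d,b) via R0 from parent(d,b)
round 1: derive cover(d,c) via R0 from parent(d,c)
round 1: derive cover(d,j) via R0 from parent(d,j)
round 1: derive cover(i,i) via R0 from parent(i,i)
round 1: derive cover(j,a) via R0 from parent(j,a)
round 2: derive cover(a,a) via R1 from cover(a,j), edge(j,a)
round 2: derive cover(a,b) via R1 from cover(a,j), edge(j,b)
round 2: derive cover(a,d) via R1 from cover(a,j), edge(j,d)
round 2: derive cover(b,b) via R1 from cover(b,a), edge(a,b)
round 2: derive cover(b,d) via R1 from cover(b,a), edge(a,d)
round 2: derive cover(b,i) via R1 from cover(b,c), edge(c,i)
round 2: derive cover(b,j) via R1 from cover(b,c), edge(c,j)
round 2: derive cover(c,c) via R1 from cover(c,a), edge(a,c)
round 2: derive cover(c,d) via R1 from cover(c,a), edge(a,d)
round 2: derive cover(d,a) via R1 from cover(d,c), edge(c,a)
round 2: derive cover(d,d) via R1 from cover(d,c), edge(c,d)
round 2: derive cover(d,i) via R1 from cover(d,c), edge(c,i)
round 2: derive cover(j,b) via R1 from cover(j,a), edge(a,b)
round 2: derive cover(j,c) via R1 from cover(j,a), edge(a,c)
round 2: derive cover(j,d) via R1 from cover(j,a), edge(a,d)
round 2: derive span(a,j) via R2 from cover(a,j)
round 2: derive span(b,a) via R2 from cover(b,a)
round 2: derive span(b,c) via R2 from cover(b,c)
round 2: derive span(c,a) via R2 from cover(c,a)
round 2: derive span(c,b) via R2 from cover(c,b)
round 2: derive span(d,b) via R2 from cover(d,b)
round 2: derive span(d,c) via R2 from cover(d,c)
round 2: derive span(d,j) via R2 from cover(d,j)
round 2: derive span(i,i) via R2 from cover(i,i)
round 2: derive span(j,a) via R2 from cover(j,a)
round 2: derive span(a,a) via R4 from cover(a,j), edge(j,a)
round 2: derive span(a,b) via R4 from cover(a,j), edge(j,b)
round 2: derive span(a,d) via R4 from cover(a,j), edge(j,d)
round 2: derive span(b,b) via R4 from cover(b,a), edge(a,b)
round 2: derive span(b,d) via R4 from cover(b,a), edge(a,d)
round 2: derive span(b,i) via R4 from cover(b,c), edge(c,i)
round 2: derive span(b,j) via R4 from cover(b,c), edge(c,j)
round 2: derive span(c,c) via R4 from cover(c,a), edge(a,c)
round 2: derive span(c,d) via R4 from cover(c,a), edge(a,d)
round 2: derive span(d,a) via R4 from cover(d,c), edge(c,a)
round 2: derive span(d,d) via R4 from cover(d,c), edge(c,d)
round 2: derive span(d,i) via R4 from cover(d,c), edge(c,i)
round 2: derive span(j,b) via R4 from cover(j,a), edge(a,b)
round 2: derive span(j,c) via R4 from cover(j,a), edge(a,c)
round 2: derive span(j,d) via R4 from cover(j,a), edge(a,d)
round 3: derive cover(a,c) via R1 from cover(a,a), edge(a,c)
round 3: derive cover(c,i) via R1 from cover(c,c), edge(c,i)
round 3: derive cover(c,j) via R1 from cover(c,c), edge(c,j)
round 3: derive cover(j,i) via R1 from cover(j,c), edge(c,i)
round 3: derive cover(j,j) via R1 from cover(j,c), edge(c,j)
round 3: derive span(a,c) via R3 from span(a,b), span(b,c)
round 3: derive span(a,i) via R3 from span(a,b), span(b,i)
round 3: derive span(c,i) via R3 from span(c,b), span(b,i)
round 3: derive span(c,j) via R3 from span(c,a), span(a,j)
round 3: derive span(j,i) via R3 from span(j,b), span(b,i)
round 3: derive span(j,j) via R3 from span(j,a), span(a,j)
round 4: derive cover(a,i) via R1 from cover(a,c), edge(c,i)

span(c,i)  [via R3]
  span(c,b)  [via R2]
    cover(c,b)  [via R0]
      parent(c,b)  [fact]
  span(b,i)  [via R4]
    cover(b,c)  [via R0]
      parent(b,c)  [fact]
    edge(c,i)  [fact]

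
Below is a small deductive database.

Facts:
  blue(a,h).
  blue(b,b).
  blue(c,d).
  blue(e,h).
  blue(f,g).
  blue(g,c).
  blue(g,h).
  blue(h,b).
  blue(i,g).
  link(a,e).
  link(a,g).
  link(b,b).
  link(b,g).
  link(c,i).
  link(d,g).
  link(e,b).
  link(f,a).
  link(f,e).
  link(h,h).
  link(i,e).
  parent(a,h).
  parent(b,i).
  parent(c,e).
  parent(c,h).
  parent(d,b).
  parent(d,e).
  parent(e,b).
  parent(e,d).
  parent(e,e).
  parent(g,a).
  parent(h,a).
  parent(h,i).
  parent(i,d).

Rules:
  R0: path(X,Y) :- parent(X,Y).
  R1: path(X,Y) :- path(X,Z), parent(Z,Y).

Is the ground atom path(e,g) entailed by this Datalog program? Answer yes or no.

round 1: derive path(a,h) via R0 from parent(a,h)
round 1: derive path(b,i) via R0 from parent(b,i)
round 1: derive path(c,e) via R0 from parent(c,e)
round 1: derive path(c,h) via R0 from parent(c,h)
round 1: derive path(d,b) via R0 from parent(d,b)
round 1: derive path(d,e) via R0 from parent(d,e)
round 1: derive path(e,b) via R0 from parent(e,b)
round 1: derive path(e,d) via R0 from parent(e,d)
round 1: derive path(e,e) via R0 from parent(e,e)
round 1: derive path(g,a) via R0 from parent(g,a)
round 1: derive path(h,a) via R0 from parent(h,a)
round 1: derive path(h,i) via R0 from parent(h,i)
round 1: derive path(i,d) via R0 from parent(i,d)
round 2: derive path(a,a) via R1 from path(a,h), parent(h,a)
round 2: derive path(a,i) via R1 from path(a,h), parent(h,i)
round 2: derive path(b,d) via R1 from path(b,i), parent(i,d)
round 2: derive path(c,a) via R1 from path(c,h), parent(h,a)
round 2: derive path(c,b) via R1 from path(c,e), parent(e,b)
round 2: derive path(c,d) via R1 from path(c,e), parent(e,d)
round 2: derive path(c,i) via R1 from path(c,h), parent(h,i)
round 2: derive path(d,d) via R1 from path(d,e), parent(e,d)
round 2: derive path(d,i) via R1 from path(d,b), parent(b,i)
round 2: derive path(e,i) via R1 from path(e,b), parent(b,i)
round 2: derive path(g,h) via R1 from path(g,a), parent(a,h)
round 2: derive path(h,d) via R1 from path(h,i), parent(i,d)
round 2: derive path(h,h) via R1 from path(h,a), parent(a,h)
round 2: derive path(i,b) via R1 from path(i,d), parent(d,b)
round 2: derive path(i,e) via R1 from path(i,d), parent(d,e)
round 3: derive path(a,d) via R1 from path(a,i), parent(i,d)
round 3: derive path(b,b) via R1 from path(b,d), parent(d,b)
round 3: derive path(b,e) via R1 from path(b,d), parent(d,e)
round 3: derive path(g,i) via R1 from path(g,h), parent(h,i)
round 3: derive path(h,b) via R1 from path(h,d), parent(d,b)
round 3: derive path(h,e) via R1 from path(h,d), parent(d,e)
round 3: derive path(i,i) via R1 from path(i,b), parent(b,i)
round 4: derive path(a,b) via R1 from path(a,d), parent(d,b)
round 4: derive path(a,e) via R1 from path(a,d), parent(d,e)
round 4: derive path(g,d) via R1 from path(g,i), parent(i,d)
round 5: derive path(g,b) via R1 from path(g,d), parent(d,b)
round 5: derive path(g,e) via R1 from path(g,d), parent(d,e)

no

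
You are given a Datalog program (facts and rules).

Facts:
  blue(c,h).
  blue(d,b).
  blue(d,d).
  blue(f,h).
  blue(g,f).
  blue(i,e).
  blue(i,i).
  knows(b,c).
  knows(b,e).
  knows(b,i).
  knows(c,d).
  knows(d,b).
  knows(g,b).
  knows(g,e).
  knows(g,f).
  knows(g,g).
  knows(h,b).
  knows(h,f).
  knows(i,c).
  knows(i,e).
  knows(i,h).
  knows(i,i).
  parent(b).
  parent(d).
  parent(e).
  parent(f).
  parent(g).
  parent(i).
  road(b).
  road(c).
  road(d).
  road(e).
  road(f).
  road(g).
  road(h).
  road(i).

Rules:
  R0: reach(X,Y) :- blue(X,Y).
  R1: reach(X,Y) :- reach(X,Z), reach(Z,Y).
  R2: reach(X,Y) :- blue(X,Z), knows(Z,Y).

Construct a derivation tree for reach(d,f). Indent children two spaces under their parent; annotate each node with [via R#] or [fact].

reach(d,f)  [via R1]
  reach(d,c)  [via R2]
    blue(d,b)  [fact]
    knows(b,c)  [fact]
  reach(c,f)  [via R2]
    blue(c,h)  [fact]
    knows(h,f)  [fact]

round 1: derive reach(c,h) via R0 from blue(c,h)
round 1: derive reach(d,b) via R0 from blue(d,b)
round 1: derive reach(d,d) via R0 from blue(d,d)
round 1: derive reach(f,h) via R0 from blue(f,h)
round 1: derive reach(g,f) via R0 from blue(g,f)
round 1: derive reach(i,e) via R0 from blue(i,e)
round 1: derive reach(i,i) via R0 from blue(i,i)
round 1: derive reach(c,b) via R2 from blue(c,h), knows(h,b)
round 1: derive reach(c,f) via R2 from blue(c,h), knows(h,f)
round 1: derive reach(d,c) via R2 from blue(d,b), knows(b,c)
round 1: derive reach(d,e) via R2 from blue(d,b), knows(b,e)
round 1: derive reach(d,i) via R2 from blue(d,b), knows(b,i)
round 1: derive reach(f,b) via R2 from blue(f,h), knows(h,b)
round 1: derive reach(f,f) via R2 from blue(f,h), knows(h,f)
round 1: derive reach(i,c) via R2 from blue(i,i), knows(i,c)
round 1: derive reach(i,h) via R2 from blue(i,i), knows(i,h)
round 2: derive reach(d,f) via R1 from reach(d,c), reach(c,f)
round 2: derive reach(d,h) via R1 from reach(d,c), reach(c,h)
round 2: derive reach(g,b) via R1 from reach(g,f), reach(f,b)
round 2: derive reach(g,h) via R1 from reach(g,f), reach(f,h)
round 2: derive reach(i,b) via R1 from reach(i,c), reach(c,b)
round 2: derive reach(i,f) via R1 from reach(i,c), reach(c,f)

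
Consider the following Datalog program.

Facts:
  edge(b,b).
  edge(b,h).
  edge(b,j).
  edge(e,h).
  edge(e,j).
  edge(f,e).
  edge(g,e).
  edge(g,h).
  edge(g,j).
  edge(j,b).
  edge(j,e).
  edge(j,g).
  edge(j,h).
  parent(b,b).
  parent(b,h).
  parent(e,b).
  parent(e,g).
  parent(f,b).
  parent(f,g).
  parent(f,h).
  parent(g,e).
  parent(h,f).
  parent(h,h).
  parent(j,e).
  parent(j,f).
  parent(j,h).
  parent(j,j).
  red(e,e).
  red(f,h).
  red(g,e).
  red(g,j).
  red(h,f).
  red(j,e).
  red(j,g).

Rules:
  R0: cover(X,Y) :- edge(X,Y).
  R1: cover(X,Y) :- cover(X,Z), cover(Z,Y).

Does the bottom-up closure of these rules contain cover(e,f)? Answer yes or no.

round 1: derive cover(b,b) via R0 from edge(b,b)
round 1: derive cover(b,h) via R0 from edge(b,h)
round 1: derive cover(b,j) via R0 from edge(b,j)
round 1: derive cover(e,h) via R0 from edge(e,h)
round 1: derive cover(e,j) via R0 from edge(e,j)
round 1: derive cover(f,e) via R0 from edge(f,e)
round 1: derive cover(g,e) via R0 from edge(g,e)
round 1: derive cover(g,h) via R0 from edge(g,h)
round 1: derive cover(g,j) via R0 from edge(g,j)
round 1: derive cover(j,b) via R0 from edge(j,b)
round 1: derive cover(j,e) via R0 from edge(j,e)
round 1: derive cover(j,g) via R0 from edge(j,g)
round 1: derive cover(j,h) via R0 from edge(j,h)
round 2: derive cover(b,e) via R1 from cover(b,j), cover(j,e)
round 2: derive cover(b,g) via R1 from cover(b,j), cover(j,g)
round 2: derive cover(e,b) via R1 from cover(e,j), cover(j,b)
round 2: derive cover(e,e) via R1 from cover(e,j), cover(j,e)
round 2: derive cover(e,g) via R1 from cover(e,j), cover(j,g)
round 2: derive cover(f,h) via R1 from cover(f,e), cover(e,h)
round 2: derive cover(f,j) via R1 from cover(f,e), cover(e,j)
round 2: derive cover(g,b) via R1 from cover(g,j), cover(j,b)
round 2: derive cover(g,g) via R1 from cover(g,j), cover(j,g)
round 2: derive cover(j,j) via R1 from cover(j,b), cover(b,j)
round 3: derive cover(f,b) via R1 from cover(f,e), cover(e,b)
round 3: derive cover(f,g) via R1 from cover(f,e), cover(e,g)

no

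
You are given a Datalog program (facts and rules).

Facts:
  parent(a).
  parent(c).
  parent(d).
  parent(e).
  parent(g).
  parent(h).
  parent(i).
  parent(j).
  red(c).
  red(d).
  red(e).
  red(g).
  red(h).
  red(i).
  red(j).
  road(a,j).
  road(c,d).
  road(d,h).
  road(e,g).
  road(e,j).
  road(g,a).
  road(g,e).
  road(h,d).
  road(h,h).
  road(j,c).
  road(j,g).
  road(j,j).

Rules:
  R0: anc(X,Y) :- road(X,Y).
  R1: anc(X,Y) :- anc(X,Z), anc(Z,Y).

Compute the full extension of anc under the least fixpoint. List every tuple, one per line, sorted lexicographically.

round 1: derive anc(a,j) via R0 from road(a,j)
round 1: derive anc(c,d) via R0 from road(c,d)
round 1: derive anc(d,h) via R0 from road(d,h)
round 1: derive anc(e,g) via R0 from road(e,g)
round 1: derive anc(e,j) via R0 from road(e,j)
round 1: derive anc(g,a) via R0 from road(g,a)
round 1: derive anc(g,e) via R0 from road(g,e)
round 1: derive anc(h,d) via R0 from road(h,d)
round 1: derive anc(h,h) via R0 from road(h,h)
round 1: derive anc(j,c) via R0 from road(j,c)
round 1: derive anc(j,g) via R0 from road(j,g)
round 1: derive anc(j,j) via R0 from road(j,j)
round 2: derive anc(a,c) via R1 from anc(a,j), anc(j,c)
round 2: derive anc(a,g) via R1 from anc(a,j), anc(j,g)
round 2: derive anc(c,h) via R1 from anc(c,d), anc(d,h)
round 2: derive anc(d,d) via R1 from anc(d,h), anc(h,d)
round 2: derive anc(e,a) via R1 from anc(e,g), anc(g,a)
round 2: derive anc(e,c) via R1 from anc(e,j), anc(j,c)
round 2: derive anc(e,e) via R1 from anc(e,g), anc(g,e)
round 2: derive anc(g,g) via R1 from anc(g,e), anc(e,g)
round 2: derive anc(g,j) via R1 from anc(g,a), anc(a,j)
round 2: derive anc(j,a) via R1 from anc(j,g), anc(g,a)
round 2: derive anc(j,d) via R1 from anc(j,c), anc(c,d)
round 2: derive anc(j,e) via R1 from anc(j,g), anc(g,e)
round 3: derive anc(a,a) via R1 from anc(a,g), anc(g,a)
round 3: derive anc(a,d) via R1 from anc(a,c), anc(c,d)
round 3: derive anc(a,e) via R1 from anc(a,g), anc(g,e)
round 3: derive anc(a,h) via R1 from anc(a,c), anc(c,h)
round 3: derive anc(e,d) via R1 from anc(e,c), anc(c,d)
round 3: derive anc(e,h) via R1 from anc(e,c), anc(c,h)
round 3: derive anc(g,c) via R1 from anc(g,a), anc(a,c)
round 3: derive anc(g,d) via R1 from anc(g,j), anc(j,d)
round 3: derive anc(j,h) via R1 from anc(j,c), anc(c,h)
round 4: derive anc(g,h) via R1 from anc(g,a), anc(a,h)

anc(a,a)
anc(a,c)
anc(a,d)
anc(a,e)
anc(a,g)
anc(a,h)
anc(a,j)
anc(c,d)
anc(c,h)
anc(d,d)
anc(d,h)
anc(e,a)
anc(e,c)
anc(e,d)
anc(e,e)
anc(e,g)
anc(e,h)
anc(e,j)
anc(g,a)
anc(g,c)
anc(g,d)
anc(g,e)
anc(g,g)
anc(g,h)
anc(g,j)
anc(h,d)
anc(h,h)
anc(j,a)
anc(j,c)
anc(j,d)
anc(j,e)
anc(j,g)
anc(j,h)
anc(j,j)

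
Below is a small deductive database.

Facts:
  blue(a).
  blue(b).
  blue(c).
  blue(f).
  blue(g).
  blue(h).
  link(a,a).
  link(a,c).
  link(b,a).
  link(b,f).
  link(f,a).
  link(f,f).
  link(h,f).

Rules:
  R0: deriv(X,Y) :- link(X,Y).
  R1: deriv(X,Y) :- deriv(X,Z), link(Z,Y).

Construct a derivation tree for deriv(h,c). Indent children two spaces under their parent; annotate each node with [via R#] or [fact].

deriv(h,c)  [via R1]
  deriv(h,a)  [via R1]
    deriv(h,f)  [via R0]
      link(h,f)  [fact]
    link(f,a)  [fact]
  link(a,c)  [fact]

round 1: derive deriv(a,a) via R0 from link(a,a)
round 1: derive deriv(a,c) via R0 from link(a,c)
round 1: derive deriv(b,a) via R0 from link(b,a)
round 1: derive deriv(b,f) via R0 from link(b,f)
round 1: derive deriv(f,a) via R0 from link(f,a)
round 1: derive deriv(f,f) via R0 from link(f,f)
round 1: derive deriv(h,f) via R0 from link(h,f)
round 2: derive deriv(b,c) via R1 from deriv(b,a), link(a,c)
round 2: derive deriv(f,c) via R1 from deriv(f,a), link(a,c)
round 2: derive deriv(h,a) via R1 from deriv(h,f), link(f,a)
round 3: derive deriv(h,c) via R1 from deriv(h,a), link(a,c)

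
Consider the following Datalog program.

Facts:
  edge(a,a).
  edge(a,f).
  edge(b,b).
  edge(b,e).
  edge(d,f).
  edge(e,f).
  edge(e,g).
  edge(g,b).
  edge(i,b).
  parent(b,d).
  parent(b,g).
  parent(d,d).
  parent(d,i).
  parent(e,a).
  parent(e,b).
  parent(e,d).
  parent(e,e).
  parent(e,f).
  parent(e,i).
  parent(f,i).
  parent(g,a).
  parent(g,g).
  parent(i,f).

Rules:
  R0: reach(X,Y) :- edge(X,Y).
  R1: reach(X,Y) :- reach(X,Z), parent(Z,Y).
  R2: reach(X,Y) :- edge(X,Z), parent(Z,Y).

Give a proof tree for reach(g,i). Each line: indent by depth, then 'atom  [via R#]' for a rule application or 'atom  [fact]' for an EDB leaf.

reach(g,i)  [via R1]
  reach(g,d)  [via R2]
    edge(g,b)  [fact]
    parent(b,d)  [fact]
  parent(d,i)  [fact]

round 1: derive reach(a,a) via R0 from edge(a,a)
round 1: derive reach(a,f) via R0 from edge(a,f)
round 1: derive reach(b,b) via R0 from edge(b,b)
round 1: derive reach(b,e) via R0 from edge(b,e)
round 1: derive reach(d,f) via R0 from edge(d,f)
round 1: derive reach(e,f) via R0 from edge(e,f)
round 1: derive reach(e,g) via R0 from edge(e,g)
round 1: derive reach(g,b) via R0 from edge(g,b)
round 1: derive reach(i,b) via R0 from edge(i,b)
round 1: derive reach(a,i) via R2 from edge(a,f), parent(f,i)
round 1: derive reach(b,a) via R2 from edge(b,e), parent(e,a)
round 1: derive reach(b,d) via R2 from edge(b,b), parent(b,d)
round 1: derive reach(b,f) via R2 from edge(b,e), parent(e,f)
round 1: derive reach(b,g) via R2 from edge(b,b), parent(b,g)
round 1: derive reach(b,i) via R2 from edge(b,e), parent(e,i)
round 1: derive reach(d,i) via R2 from edge(d,f), parent(f,i)
round 1: derive reach(e,a) via R2 from edge(e,g), parent(g,a)
round 1: derive reach(e,i) via R2 from edge(e,f), parent(f,i)
round 1: derive reach(g,d) via R2 from edge(g,b), parent(b,d)
round 1: derive reach(g,g) via R2 from edge(g,b), parent(b,g)
round 1: derive reach(i,d) via R2 from edge(i,b), parent(b,d)
round 1: derive reach(i,g) via R2 from edge(i,b), parent(b,g)
round 2: derive reach(g,a) via R1 from reach(g,g), parent(g,a)
round 2: derive reach(g,i) via R1 from reach(g,d), parent(d,i)
round 2: derive reach(i,a) via R1 from reach(i,g), parent(g,a)
round 2: derive reach(i,i) via R1 from reach(i,d), parent(d,i)
round 3: derive reach(g,f) via R1 from reach(g,i), parent(i,f)
round 3: derive reach(i,f) via R1 from reach(i,i), parent(i,f)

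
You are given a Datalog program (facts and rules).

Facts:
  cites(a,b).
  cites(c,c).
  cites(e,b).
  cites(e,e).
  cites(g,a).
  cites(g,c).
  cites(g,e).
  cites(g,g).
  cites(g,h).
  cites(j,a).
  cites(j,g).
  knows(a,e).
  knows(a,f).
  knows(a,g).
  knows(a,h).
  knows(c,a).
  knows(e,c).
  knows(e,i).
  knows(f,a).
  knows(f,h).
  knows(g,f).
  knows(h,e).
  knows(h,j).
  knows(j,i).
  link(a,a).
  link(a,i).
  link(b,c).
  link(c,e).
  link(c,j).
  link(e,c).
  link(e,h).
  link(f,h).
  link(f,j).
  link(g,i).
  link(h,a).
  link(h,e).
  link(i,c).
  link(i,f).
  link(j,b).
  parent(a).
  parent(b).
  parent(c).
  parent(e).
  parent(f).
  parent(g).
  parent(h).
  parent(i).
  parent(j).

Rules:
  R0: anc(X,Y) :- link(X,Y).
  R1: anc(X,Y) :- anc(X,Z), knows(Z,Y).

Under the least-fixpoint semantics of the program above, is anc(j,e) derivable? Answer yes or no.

round 1: derive anc(a,a) via R0 from link(a,a)
round 1: derive anc(a,i) via R0 from link(a,i)
round 1: derive anc(b,c) via R0 from link(b,c)
round 1: derive anc(c,e) via R0 from link(c,e)
round 1: derive anc(c,j) via R0 from link(c,j)
round 1: derive anc(e,c) via R0 from link(e,c)
round 1: derive anc(e,h) via R0 from link(e,h)
round 1: derive anc(f,h) via R0 from link(f,h)
round 1: derive anc(f,j) via R0 from link(f,j)
round 1: derive anc(g,i) via R0 from link(g,i)
round 1: derive anc(h,a) via R0 from link(h,a)
round 1: derive anc(h,e) via R0 from link(h,e)
round 1: derive anc(i,c) via R0 from link(i,c)
round 1: derive anc(i,f) via R0 from link(i,f)
round 1: derive anc(j,b) via R0 from link(j,b)
round 2: derive anc(a,e) via R1 from anc(a,a), knows(a,e)
round 2: derive anc(a,f) via R1 from anc(a,a), knows(a,f)
round 2: derive anc(a,g) via R1 from anc(a,a), knows(a,g)
round 2: derive anc(a,h) via R1 from anc(a,a), knows(a,h)
round 2: derive anc(b,a) via R1 from anc(b,c), knows(c,a)
round 2: derive anc(c,c) via R1 from anc(c,e), knows(e,c)
round 2: derive anc(c,i) via R1 from anc(c,e), knows(e,i)
round 2: derive anc(e,a) via R1 from anc(e,c), knows(c,a)
round 2: derive anc(e,e) via R1 from anc(e,h), knows(h,e)
round 2: derive anc(e,j) via R1 from anc(e,h), knows(h,j)
round 2: derive anc(f,e) via R1 from anc(f,h), knows(h,e)
round 2: derive anc(f,i) via R1 from anc(f,j), knows(j,i)
round 2: derive anc(h,c) via R1 from anc(h,e), knows(e,c)
round 2: derive anc(h,f) via R1 from anc(h,a), knows(a,f)
round 2: derive anc(h,g) via R1 from anc(h,a), knows(a,g)
round 2: derive anc(h,h) via R1 from anc(h,a), knows(a,h)
round 2: derive anc(h,i) via R1 from anc(h,e), knows(e,i)
round 2: derive anc(i,a) via R1 from anc(i,c), knows(c,a)
round 2: derive anc(i,h) via R1 from anc(i,f), knows(f,h)
round 3: derive anc(a,c) via R1 from anc(a,e), knows(e,c)
round 3: derive anc(a,j) via R1 from anc(a,h), knows(h,j)
round 3: derive anc(b,e) via R1 from anc(b,a), knows(a,e)
round 3: derive anc(b,f) via R1 from anc(b,a), knows(a,f)
round 3: derive anc(b,g) via R1 from anc(b,a), knows(a,g)
round 3: derive anc(b,h) via R1 from anc(b,a), knows(a,h)
round 3: derive anc(c,a) via R1 from anc(c,c), knows(c,a)
round 3: derive anc(e,f) via R1 from anc(e,a), knows(a,f)
round 3: derive anc(e,g) via R1 from anc(e,a), knows(a,g)
round 3: derive anc(e,i) via R1 from anc(e,e), knows(e,i)
round 3: derive anc(f,c) via R1 from anc(f,e), knows(e,c)
round 3: derive anc(h,j) via R1 from anc(h,h), knows(h,j)
round 3: derive anc(i,e) via R1 from anc(i,a), knows(a,e)
round 3: derive anc(i,g) via R1 from anc(i,a), knows(a,g)
round 3: derive anc(i,j) via R1 from anc(i,h), knows(h,j)
round 4: derive anc(b,i) via R1 from anc(b,e), knows(e,i)
round 4: derive anc(b,j) via R1 from anc(b,h), knows(h,j)
round 4: derive anc(c,f) via R1 from anc(c,a), knows(a,f)
round 4: derive anc(c,g) via R1 from anc(c,a), knows(a,g)
round 4: derive anc(c,h) via R1 from anc(c,a), knows(a,h)
round 4: derive anc(f,a) via R1 from anc(f,c), knows(c,a)
round 4: derive anc(i,i) via R1 from anc(i,e), knows(e,i)
round 5: derive anc(f,f) via R1 from anc(f,a), knows(a,f)
round 5: derive anc(f,g) via R1 from anc(f,a), knows(a,g)

no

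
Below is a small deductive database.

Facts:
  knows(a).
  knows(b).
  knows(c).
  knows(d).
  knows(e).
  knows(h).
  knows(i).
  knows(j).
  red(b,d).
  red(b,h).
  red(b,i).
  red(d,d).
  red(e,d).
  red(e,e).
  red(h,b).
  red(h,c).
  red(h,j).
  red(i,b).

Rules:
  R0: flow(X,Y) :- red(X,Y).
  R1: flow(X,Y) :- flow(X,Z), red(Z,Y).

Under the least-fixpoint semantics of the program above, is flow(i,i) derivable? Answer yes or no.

round 1: derive flow(b,d) via R0 from red(b,d)
round 1: derive flow(b,h) via R0 from red(b,h)
round 1: derive flow(b,i) via R0 from red(b,i)
round 1: derive flow(d,d) via R0 from red(d,d)
round 1: derive flow(e,d) via R0 from red(e,d)
round 1: derive flow(e,e) via R0 from red(e,e)
round 1: derive flow(h,b) via R0 from red(h,b)
round 1: derive flow(h,c) via R0 from red(h,c)
round 1: derive flow(h,j) via R0 from red(h,j)
round 1: derive flow(i,b) via R0 from red(i,b)
round 2: derive flow(b,b) via R1 from flow(b,h), red(h,b)
round 2: derive flow(b,c) via R1 from flow(b,h), red(h,c)
round 2: derive flow(b,j) via R1 from flow(b,h), red(h,j)
round 2: derive flow(h,d) via R1 from flow(h,b), red(b,d)
round 2: derive flow(h,h) via R1 from flow(h,b), red(b,h)
round 2: derive flow(h,i) via R1 from flow(h,b), red(b,i)
round 2: derive flow(i,d) via R1 from flow(i,b), red(b,d)
round 2: derive flow(i,h) via R1 from flow(i,b), red(b,h)
round 2: derive flow(i,i) via R1 from flow(i,b), red(b,i)
round 3: derive flow(i,c) via R1 from flow(i,h), red(h,c)
round 3: derive flow(i,j) via R1 from flow(i,h), red(h,j)

yes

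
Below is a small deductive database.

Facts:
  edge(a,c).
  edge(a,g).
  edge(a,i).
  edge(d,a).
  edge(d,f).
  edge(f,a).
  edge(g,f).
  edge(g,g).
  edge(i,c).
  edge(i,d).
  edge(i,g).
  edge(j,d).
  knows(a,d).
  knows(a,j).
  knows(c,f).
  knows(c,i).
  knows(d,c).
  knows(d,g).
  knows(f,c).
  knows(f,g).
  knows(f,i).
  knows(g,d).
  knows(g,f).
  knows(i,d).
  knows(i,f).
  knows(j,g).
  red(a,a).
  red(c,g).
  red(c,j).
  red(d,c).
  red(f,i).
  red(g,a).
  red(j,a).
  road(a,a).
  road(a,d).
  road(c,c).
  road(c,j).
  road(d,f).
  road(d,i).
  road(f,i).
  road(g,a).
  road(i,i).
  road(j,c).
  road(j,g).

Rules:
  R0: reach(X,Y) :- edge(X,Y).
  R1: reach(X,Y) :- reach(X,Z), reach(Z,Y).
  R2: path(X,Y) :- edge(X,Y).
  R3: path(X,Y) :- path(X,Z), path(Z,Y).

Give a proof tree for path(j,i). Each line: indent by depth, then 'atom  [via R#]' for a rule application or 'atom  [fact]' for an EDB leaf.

path(j,i)  [via R3]
  path(j,a)  [via R3]
    path(j,d)  [via R2]
      edge(j,d)  [fact]
    path(d,a)  [via R2]
      edge(d,a)  [fact]
  path(a,i)  [via R2]
    edge(a,i)  [fact]

round 1: derive path(a,c) via R2 from edge(a,c)
round 1: derive path(a,g) via R2 from edge(a,g)
round 1: derive path(a,i) via R2 from edge(a,i)
round 1: derive path(d,a) via R2 from edge(d,a)
round 1: derive path(d,f) via R2 from edge(d,f)
round 1: derive path(f,a) via R2 from edge(f,a)
round 1: derive path(g,f) via R2 from edge(g,f)
round 1: derive path(g,g) via R2 from edge(g,g)
round 1: derive path(i,c) via R2 from edge(i,c)
round 1: derive path(i,d) via R2 from edge(i,d)
round 1: derive path(i,g) via R2 from edge(i,g)
round 1: derive path(j,d) via R2 from edge(j,d)
round 2: derive path(a,d) via R3 from path(a,i), path(i,d)
round 2: derive path(a,f) via R3 from path(a,g), path(g,f)
round 2: derive path(d,c) via R3 from path(d,a), path(a,c)
round 2: derive path(d,g) via R3 from path(d,a), path(a,g)
round 2: derive path(d,i) via R3 from path(d,a), path(a,i)
round 2: derive path(f,c) via R3 from path(f,a), path(a,c)
round 2: derive path(f,g) via R3 from path(f,a), path(a,g)
round 2: derive path(f,i) via R3 from path(f,a), path(a,i)
round 2: derive path(g,a) via R3 from path(g,f), path(f,a)
round 2: derive path(i,a) via R3 from path(i,d), path(d,a)
round 2: derive path(i,f) via R3 from path(i,d), path(d,f)
round 2: derive path(j,a) via R3 from path(j,d), path(d,a)
round 2: derive path(j,f) via R3 from path(j,d), path(d,f)
round 3: derive path(a,a) via R3 from path(a,d), path(d,a)
round 3: derive path(d,d) via R3 from path(d,a), path(a,d)
round 3: derive path(f,d) via R3 from path(f,a), path(a,d)
round 3: derive path(f,f) via R3 from path(f,a), path(a,f)
round 3: derive path(g,c) via R3 from path(g,a), path(a,c)
round 3: derive path(g,d) via R3 from path(g,a), path(a,d)
round 3: derive path(g,i) via R3 from path(g,a), path(a,i)
round 3: derive path(i,i) via R3 from path(i,a), path(a,i)
round 3: derive path(j,c) via R3 from path(j,a), path(a,c)
round 3: derive path(j,g) via R3 from path(j,a), path(a,g)
round 3: derive path(j,i) via R3 from path(j,a), path(a,i)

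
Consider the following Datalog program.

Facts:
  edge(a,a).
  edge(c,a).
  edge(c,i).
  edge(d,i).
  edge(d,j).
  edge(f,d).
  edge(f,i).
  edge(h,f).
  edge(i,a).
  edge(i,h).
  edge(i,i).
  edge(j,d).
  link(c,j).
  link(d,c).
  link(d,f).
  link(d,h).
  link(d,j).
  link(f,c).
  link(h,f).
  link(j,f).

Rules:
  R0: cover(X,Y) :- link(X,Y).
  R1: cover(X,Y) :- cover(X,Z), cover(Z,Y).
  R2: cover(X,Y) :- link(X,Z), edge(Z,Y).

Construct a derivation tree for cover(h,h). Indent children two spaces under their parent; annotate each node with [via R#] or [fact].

cover(h,h)  [via R1]
  cover(h,d)  [via R2]
    link(h,f)  [fact]
    edge(f,d)  [fact]
  cover(d,h)  [via R0]
    link(d,h)  [fact]

round 1: derive cover(c,j) via R0 from link(c,j)
round 1: derive cover(d,c) via R0 from link(d,c)
round 1: derive cover(d,f) via R0 from link(d,f)
round 1: derive cover(d,h) via R0 from link(d,h)
round 1: derive cover(d,j) via R0 from link(d,j)
round 1: derive cover(f,c) via R0 from link(f,c)
round 1: derive cover(h,f) via R0 from link(h,f)
round 1: derive cover(j,f) via R0 from link(j,f)
round 1: derive cover(c,d) via R2 from link(c,j), edge(j,d)
round 1: derive cover(d,a) via R2 from link(d,c), edge(c,a)
round 1: derive cover(d,d) via R2 from link(d,f), edge(f,d)
round 1: derive cover(d,i) via R2 from link(d,c), edge(c,i)
round 1: derive cover(f,a) via R2 from link(f,c), edge(c,a)
round 1: derive cover(f,i) via R2 from link(f,c), edge(c,i)
round 1: derive cover(h,d) via R2 from link(h,f), edge(f,d)
round 1: derive cover(h,i) via R2 from link(h,f), edge(f,i)
round 1: derive cover(j,d) via R2 from link(j,f), edge(f,d)
round 1: derive cover(j,i) via R2 from link(j,f), edge(f,i)
round 2: derive cover(c,a) via R1 from cover(c,d), cover(d,a)
round 2: derive cover(c,c) via R1 from cover(c,d), cover(d,c)
round 2: derive cover(c,f) via R1 from cover(c,d), cover(d,f)
round 2: derive cover(c,h) via R1 from cover(c,d), cover(d,h)
round 2: derive cover(c,i) via R1 from cover(c,d), cover(d,i)
round 2: derive cover(f,d) via R1 from cover(f,c), cover(c,d)
round 2: derive cover(f,j) via R1 from cover(f,c), cover(c,j)
round 2: derive cover(h,a) via R1 from cover(h,d), cover(d,a)
round 2: derive cover(h,c) via R1 from cover(h,d), cover(d,c)
round 2: derive cover(h,h) via R1 from cover(h,d), cover(d,h)
round 2: derive cover(h,j) via R1 from cover(h,d), cover(d,j)
round 2: derive cover(j,a) via R1 from cover(j,d), cover(d,a)
round 2: derive cover(j,c) via R1 from cover(j,d), cover(d,c)
round 2: derive cover(j,h) via R1 from cover(j,d), cover(d,h)
round 2: derive cover(j,j) via R1 from cover(j,d), cover(d,j)
round 3: derive cover(f,f) via R1 from cover(f,c), cover(c,f)
round 3: derive cover(f,h) via R1 from cover(f,c), cover(c,h)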